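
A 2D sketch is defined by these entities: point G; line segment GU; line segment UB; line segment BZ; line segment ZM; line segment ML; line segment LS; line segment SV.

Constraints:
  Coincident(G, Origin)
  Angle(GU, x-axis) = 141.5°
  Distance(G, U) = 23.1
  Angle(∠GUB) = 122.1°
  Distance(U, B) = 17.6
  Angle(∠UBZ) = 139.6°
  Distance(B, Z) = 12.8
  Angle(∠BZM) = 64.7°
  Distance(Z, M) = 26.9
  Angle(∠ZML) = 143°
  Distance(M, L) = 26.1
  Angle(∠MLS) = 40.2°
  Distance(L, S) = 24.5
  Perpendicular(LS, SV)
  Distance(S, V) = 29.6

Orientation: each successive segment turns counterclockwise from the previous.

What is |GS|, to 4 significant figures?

20.67

∠ZML = 143.0° gives ML at 32.10° from the x-axis; with |ML| = 26.1, L = (7.794, 9.043). ∠MLS = 40.2° gives LS at 171.9° from the x-axis; with |LS| = 24.5, S = (-16.46, 12.50). Then |GS| = |S − G| = 20.67.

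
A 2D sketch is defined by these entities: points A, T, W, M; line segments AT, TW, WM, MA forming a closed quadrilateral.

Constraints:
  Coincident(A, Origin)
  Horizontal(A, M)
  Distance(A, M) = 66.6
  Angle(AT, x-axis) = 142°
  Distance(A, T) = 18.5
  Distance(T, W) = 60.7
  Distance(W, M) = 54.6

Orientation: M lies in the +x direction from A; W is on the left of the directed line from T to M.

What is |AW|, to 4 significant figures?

57.66

Checks: |TW| = 60.70 ✓; |WM| = 54.60 ✓.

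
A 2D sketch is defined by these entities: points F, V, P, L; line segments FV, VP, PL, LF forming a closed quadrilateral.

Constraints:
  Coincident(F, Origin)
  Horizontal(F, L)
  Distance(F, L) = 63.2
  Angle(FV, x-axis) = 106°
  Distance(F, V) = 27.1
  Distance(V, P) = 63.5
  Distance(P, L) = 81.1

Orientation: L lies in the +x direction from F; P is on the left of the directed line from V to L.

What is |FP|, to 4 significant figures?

82.01

Checks: |VP| = 63.50 ✓; |PL| = 81.10 ✓.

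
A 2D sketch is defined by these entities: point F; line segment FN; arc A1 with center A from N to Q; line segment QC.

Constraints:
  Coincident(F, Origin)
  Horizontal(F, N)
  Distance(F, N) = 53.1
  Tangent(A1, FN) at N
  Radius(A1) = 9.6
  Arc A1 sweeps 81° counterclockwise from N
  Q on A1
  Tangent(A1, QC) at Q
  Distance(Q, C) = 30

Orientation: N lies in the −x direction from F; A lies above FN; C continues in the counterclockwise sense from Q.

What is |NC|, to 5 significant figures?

40.304

On A1, N sits at bearing -90° from A; an 81° counterclockwise sweep puts Q at bearing -9°, so Q = A + 9.6·(cos -9°, sin -9°) = (-43.618, 8.0982). Since A1 is tangent to QC there, AQ ⟂ QC, so QC runs along (−sin -9°, cos -9°); with |QC| = 30.0, C = (-38.925, 37.729). Then |NC| = |C − N| = 40.304.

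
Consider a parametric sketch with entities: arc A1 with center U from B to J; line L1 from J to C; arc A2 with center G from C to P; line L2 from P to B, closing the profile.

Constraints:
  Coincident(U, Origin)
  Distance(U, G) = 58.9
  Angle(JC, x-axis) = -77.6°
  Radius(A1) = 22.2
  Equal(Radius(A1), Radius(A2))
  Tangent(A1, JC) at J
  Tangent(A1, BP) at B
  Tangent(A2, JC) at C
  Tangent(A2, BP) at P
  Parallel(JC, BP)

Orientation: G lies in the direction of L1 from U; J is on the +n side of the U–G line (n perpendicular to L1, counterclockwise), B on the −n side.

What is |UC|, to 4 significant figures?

62.94

The slot axis is L1's direction at -77.6°, so u = (cos -77.6°, sin -77.6°) = (0.2147, -0.9767) and n = (−sin -77.6°, cos -77.6°) = (0.9767, 0.2147). U is at the origin and G lies 58.9 along u from U, so G = 58.9·u = (12.65, -57.53). Tangency of A1 to both parallel lines with radius 22.2 puts J and B at U ± 22.2·n: J = (21.68, 4.767), B = (-21.68, -4.767). Equal radii place C and P the same way about G: C = G + 22.2·n = (34.33, -52.76), P = G − 22.2·n = (-9.034, -62.29). Then |UC| = |C − U| = 62.94.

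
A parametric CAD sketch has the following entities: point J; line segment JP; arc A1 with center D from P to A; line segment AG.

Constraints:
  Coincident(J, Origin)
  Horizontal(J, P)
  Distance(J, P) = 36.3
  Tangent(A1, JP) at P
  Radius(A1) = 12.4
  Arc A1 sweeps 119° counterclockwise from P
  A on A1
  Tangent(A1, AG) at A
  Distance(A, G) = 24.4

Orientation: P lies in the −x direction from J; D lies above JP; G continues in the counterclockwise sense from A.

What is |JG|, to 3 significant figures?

54.5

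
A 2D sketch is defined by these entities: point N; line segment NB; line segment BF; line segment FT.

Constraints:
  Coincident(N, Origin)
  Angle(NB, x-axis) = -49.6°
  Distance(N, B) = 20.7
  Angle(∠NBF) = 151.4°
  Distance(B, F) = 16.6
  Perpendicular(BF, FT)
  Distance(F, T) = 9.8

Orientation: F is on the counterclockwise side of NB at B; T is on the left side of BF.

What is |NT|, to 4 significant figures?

34.77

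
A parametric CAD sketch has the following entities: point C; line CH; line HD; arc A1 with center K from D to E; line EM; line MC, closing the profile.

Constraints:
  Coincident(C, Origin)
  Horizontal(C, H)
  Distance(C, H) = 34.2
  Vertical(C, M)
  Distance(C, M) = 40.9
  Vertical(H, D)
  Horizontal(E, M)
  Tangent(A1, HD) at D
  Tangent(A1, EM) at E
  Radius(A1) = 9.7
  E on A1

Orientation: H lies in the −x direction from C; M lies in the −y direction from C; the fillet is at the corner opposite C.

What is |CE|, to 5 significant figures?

47.677

C is at the origin; C and H share the same y with |CH| = 34.2 and H on the −x side, so H = (-34.200, 0.0000). C and M share the same x with |CM| = 40.9 and M on the −y side, so M = (0.0000, -40.900). The virtual corner opposite C is at (-34.200, -40.900). A1 meets HD tangentially, so KD is at right angles to HD and tangency of A1 to EM means the radius KE is perpendicular to EM, with radius 9.7, so the center K sits 9.7 in from both sides at K = (-24.500, -31.200). That places the tangent points at D = (-34.200, -31.200) on HD and E = (-24.500, -40.900) on EM. Then |CE| = |E − C| = 47.677.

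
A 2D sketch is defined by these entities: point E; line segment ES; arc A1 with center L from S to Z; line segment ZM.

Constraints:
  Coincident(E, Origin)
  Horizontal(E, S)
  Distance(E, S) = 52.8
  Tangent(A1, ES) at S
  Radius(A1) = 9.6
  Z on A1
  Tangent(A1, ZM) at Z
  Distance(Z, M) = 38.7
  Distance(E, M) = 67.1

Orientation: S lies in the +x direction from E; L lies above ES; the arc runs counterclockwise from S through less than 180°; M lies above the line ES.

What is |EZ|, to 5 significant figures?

63.040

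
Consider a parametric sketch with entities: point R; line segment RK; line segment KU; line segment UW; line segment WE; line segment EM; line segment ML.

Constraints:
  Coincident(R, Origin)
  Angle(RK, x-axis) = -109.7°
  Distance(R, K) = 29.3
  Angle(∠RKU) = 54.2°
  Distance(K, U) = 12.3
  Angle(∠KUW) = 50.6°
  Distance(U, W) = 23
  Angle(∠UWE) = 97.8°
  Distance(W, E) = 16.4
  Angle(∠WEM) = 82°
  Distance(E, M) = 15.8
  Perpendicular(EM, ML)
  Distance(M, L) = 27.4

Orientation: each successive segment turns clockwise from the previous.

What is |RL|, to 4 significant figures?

9.556

R is at the origin; RK runs at -109.7° with length 29.3, so K = (-9.877, -27.59). ∠RKU = 54.2° gives KU at 124.5° from the x-axis; with |KU| = 12.3, U = (-16.84, -17.45). ∠KUW = 50.6° gives UW at -4.900° from the x-axis; with |UW| = 23.0, W = (6.072, -19.41). ∠UWE = 97.8° gives WE at -87.10° from the x-axis; with |WE| = 16.4, E = (6.902, -35.79). ∠WEM = 82.0° gives EM at 174.9° from the x-axis; with |EM| = 15.8, M = (-8.835, -34.39). EM is perpendicular to ML, so ML runs at 84.90°; with |ML| = 27.4, L = (-6.400, -7.096). Then |RL| = |L − R| = 9.556.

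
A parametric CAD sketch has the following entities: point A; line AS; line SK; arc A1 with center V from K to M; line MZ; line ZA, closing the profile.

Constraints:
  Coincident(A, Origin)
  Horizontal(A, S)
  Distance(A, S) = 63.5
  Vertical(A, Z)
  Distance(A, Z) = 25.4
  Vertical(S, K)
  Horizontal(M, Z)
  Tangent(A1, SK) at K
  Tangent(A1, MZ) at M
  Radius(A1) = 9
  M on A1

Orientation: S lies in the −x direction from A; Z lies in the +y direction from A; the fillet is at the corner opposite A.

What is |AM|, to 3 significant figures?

60.1

A is at the origin; A and S share the same y with |AS| = 63.5 and S on the −x side, so S = (-63.5, 0.00). A and Z share the same x with |AZ| = 25.4 and Z on the +y side, so Z = (0.00, 25.4). The virtual corner opposite A is at (-63.5, 25.4). Since A1 is tangent to SK there, VK ⟂ SK and since A1 is tangent to MZ there, VM ⟂ MZ, with radius 9.0, so the center V sits 9.0 in from both sides at V = (-54.5, 16.4). That places the tangent points at K = (-63.5, 16.4) on SK and M = (-54.5, 25.4) on MZ. Then |AM| = |M − A| = 60.1.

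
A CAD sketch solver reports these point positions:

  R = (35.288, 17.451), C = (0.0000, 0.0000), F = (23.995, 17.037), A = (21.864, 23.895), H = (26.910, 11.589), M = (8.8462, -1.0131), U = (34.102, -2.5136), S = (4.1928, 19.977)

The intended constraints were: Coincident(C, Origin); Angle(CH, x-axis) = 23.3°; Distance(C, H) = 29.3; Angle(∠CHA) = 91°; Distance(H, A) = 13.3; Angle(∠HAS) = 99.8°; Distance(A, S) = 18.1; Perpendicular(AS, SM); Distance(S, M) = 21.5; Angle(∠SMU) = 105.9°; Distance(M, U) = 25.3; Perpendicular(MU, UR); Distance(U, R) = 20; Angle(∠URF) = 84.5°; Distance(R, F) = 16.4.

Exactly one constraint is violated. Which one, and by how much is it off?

Distance(R, F) = 16.4 — off by 5.10.

C = (0.00, 0.00) ✓; CH at 23.30° ✓; |CH| = 29.30 ✓; ∠CHA = 91.00° ✓; |HA| = 13.30 ✓; ∠HAS = 99.79° ✓; |AS| = 18.10 ✓; ∠(AS, SM) = 90.00° ✓; |SM| = 21.50 ✓; ∠SMU = 105.9° ✓; |MU| = 25.30 ✓; ∠(MU, UR) = 90.00° ✓; |UR| = 20.00 ✓; ∠URF = 84.50° ✓; |RF| = 11.30 ✗.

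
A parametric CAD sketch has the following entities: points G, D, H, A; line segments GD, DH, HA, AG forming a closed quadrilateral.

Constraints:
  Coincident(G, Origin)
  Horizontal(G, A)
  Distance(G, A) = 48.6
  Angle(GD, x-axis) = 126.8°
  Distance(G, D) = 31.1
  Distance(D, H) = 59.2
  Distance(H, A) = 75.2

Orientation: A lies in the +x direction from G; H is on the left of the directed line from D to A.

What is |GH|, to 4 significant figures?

72.48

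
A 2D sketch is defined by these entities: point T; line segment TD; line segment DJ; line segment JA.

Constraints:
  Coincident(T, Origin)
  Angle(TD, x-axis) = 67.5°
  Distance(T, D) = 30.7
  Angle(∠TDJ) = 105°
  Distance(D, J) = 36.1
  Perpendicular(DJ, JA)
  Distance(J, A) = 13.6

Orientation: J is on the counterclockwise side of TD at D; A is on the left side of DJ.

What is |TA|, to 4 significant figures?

46.88

∠TDJ = 105.0°, so DJ runs at 67.5° + (180° − 105.0°) = 142.5° from the x-axis; with |DJ| = 36.1, J = D + 36.1·(cos 142.5°, sin 142.5°) = (-16.89, 50.34). DJ ⟂ JA; with |JA| = 13.6 on the left of DJ, A = J + 13.6·(-0.6088, -0.7934) = (-25.17, 39.55). Then |TA| = |A − T| = 46.88.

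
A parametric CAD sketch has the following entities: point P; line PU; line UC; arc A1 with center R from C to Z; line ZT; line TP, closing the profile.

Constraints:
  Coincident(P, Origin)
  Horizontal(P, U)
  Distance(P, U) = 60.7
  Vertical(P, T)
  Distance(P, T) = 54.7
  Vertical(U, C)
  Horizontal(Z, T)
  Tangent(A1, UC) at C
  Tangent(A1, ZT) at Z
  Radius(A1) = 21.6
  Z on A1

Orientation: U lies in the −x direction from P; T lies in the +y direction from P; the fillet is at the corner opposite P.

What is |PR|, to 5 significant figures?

51.229

P is at the origin; P and U share the same y with |PU| = 60.7 and U on the −x side, so U = (-60.700, 0.0000). P and T share the same x with |PT| = 54.7 and T on the +y side, so T = (0.0000, 54.700). The virtual corner opposite P is at (-60.700, 54.700). The tangent condition forces RC to be normal to UC and tangency of A1 to ZT means the radius RZ is perpendicular to ZT, with radius 21.6, so the center R sits 21.6 in from both sides at R = (-39.100, 33.100). Then |PR| = |R − P| = 51.229.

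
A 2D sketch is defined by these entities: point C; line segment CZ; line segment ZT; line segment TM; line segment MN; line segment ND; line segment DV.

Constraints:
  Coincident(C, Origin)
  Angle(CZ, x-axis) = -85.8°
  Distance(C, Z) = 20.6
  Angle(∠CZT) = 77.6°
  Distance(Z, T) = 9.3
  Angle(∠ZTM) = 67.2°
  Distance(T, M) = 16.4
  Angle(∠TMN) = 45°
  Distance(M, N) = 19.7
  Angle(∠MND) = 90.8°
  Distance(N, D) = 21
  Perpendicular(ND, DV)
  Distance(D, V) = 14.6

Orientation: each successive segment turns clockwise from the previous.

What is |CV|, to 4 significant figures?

24.16

C is at the origin; CZ runs at -85.8° with length 20.6, so Z = (1.509, -20.54). ∠CZT = 77.6° gives ZT at 171.8° from the x-axis; with |ZT| = 9.3, T = (-7.696, -19.22). ∠ZTM = 67.2° gives TM at 59.00° from the x-axis; with |TM| = 16.4, M = (0.7504, -5.161). ∠TMN = 45.0° gives MN at -76.00° from the x-axis; with |MN| = 19.7, N = (5.516, -24.28). ∠MND = 90.8° gives ND at -165.2° from the x-axis; with |ND| = 21.0, D = (-14.79, -29.64). ND is perpendicular to DV, so DV runs at 104.8°; with |DV| = 14.6, V = (-18.52, -15.52). Then |CV| = |V − C| = 24.16.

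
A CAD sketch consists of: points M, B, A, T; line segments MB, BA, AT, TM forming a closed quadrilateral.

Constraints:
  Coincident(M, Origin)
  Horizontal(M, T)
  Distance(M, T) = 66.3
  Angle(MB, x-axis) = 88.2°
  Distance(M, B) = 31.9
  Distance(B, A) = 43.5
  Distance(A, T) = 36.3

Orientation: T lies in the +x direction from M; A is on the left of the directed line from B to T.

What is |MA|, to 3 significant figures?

53.0

Checks: MB at 88.20° ✓; |BA| = 43.50 ✓; |AT| = 36.30 ✓.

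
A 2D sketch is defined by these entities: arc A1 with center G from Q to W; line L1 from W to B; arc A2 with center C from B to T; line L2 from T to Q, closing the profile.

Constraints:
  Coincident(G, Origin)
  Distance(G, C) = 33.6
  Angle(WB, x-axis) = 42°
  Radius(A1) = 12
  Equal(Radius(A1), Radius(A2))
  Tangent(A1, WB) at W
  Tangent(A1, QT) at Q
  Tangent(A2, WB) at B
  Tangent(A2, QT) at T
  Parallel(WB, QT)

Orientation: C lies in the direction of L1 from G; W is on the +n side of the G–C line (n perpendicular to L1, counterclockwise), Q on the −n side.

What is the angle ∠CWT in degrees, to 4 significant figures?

15.88°

The slot axis is L1's direction at 42.0°, so u = (cos 42.0°, sin 42.0°) = (0.7431, 0.6691) and n = (−sin 42.0°, cos 42.0°) = (-0.6691, 0.7431). G is at the origin and C lies 33.6 along u from G, so C = 33.6·u = (24.97, 22.48). Tangency of A1 to both parallel lines with radius 12.0 puts W and Q at G ± 12.0·n: W = (-8.030, 8.918), Q = (8.030, -8.918). Equal radii place B and T the same way about C: B = C + 12.0·n = (16.94, 31.40), T = C − 12.0·n = (33.00, 13.57). Then cos ∠CWT = WC·WT / (|WC||WT|), giving 15.88°.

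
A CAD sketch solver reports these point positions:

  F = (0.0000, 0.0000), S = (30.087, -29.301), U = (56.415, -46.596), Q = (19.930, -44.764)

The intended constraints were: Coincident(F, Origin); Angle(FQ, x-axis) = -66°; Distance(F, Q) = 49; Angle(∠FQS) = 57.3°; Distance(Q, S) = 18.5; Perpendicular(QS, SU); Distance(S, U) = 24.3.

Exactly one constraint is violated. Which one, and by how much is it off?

Distance(S, U) = 24.3 — off by 7.20.

F = (0.00, 0.00) ✓; FQ at -66.00° ✓; |FQ| = 49.00 ✓; ∠FQS = 57.30° ✓; |QS| = 18.50 ✓; ∠(QS, SU) = 90.00° ✓; |SU| = 31.50 ✗.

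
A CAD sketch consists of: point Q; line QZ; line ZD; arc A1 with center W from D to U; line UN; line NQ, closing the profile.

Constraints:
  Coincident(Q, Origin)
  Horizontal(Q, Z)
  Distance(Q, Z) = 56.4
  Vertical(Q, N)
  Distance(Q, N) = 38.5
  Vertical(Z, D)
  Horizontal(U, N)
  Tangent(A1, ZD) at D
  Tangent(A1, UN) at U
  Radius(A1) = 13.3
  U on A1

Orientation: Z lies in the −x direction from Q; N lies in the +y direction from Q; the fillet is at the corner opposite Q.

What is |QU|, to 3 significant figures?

57.8

Q is at the origin; QZ is horizontal with |QZ| = 56.4 and Z on the −x side, so Z = (-56.4, 0.00). Q and N share the same x with |QN| = 38.5 and N on the +y side, so N = (0.00, 38.5). The virtual corner opposite Q is at (-56.4, 38.5). Since A1 is tangent to ZD there, WD ⟂ ZD and since A1 is tangent to UN there, WU ⟂ UN, with radius 13.3, so the center W sits 13.3 in from both sides at W = (-43.1, 25.2). That places the tangent points at D = (-56.4, 25.2) on ZD and U = (-43.1, 38.5) on UN. Then |QU| = |U − Q| = 57.8.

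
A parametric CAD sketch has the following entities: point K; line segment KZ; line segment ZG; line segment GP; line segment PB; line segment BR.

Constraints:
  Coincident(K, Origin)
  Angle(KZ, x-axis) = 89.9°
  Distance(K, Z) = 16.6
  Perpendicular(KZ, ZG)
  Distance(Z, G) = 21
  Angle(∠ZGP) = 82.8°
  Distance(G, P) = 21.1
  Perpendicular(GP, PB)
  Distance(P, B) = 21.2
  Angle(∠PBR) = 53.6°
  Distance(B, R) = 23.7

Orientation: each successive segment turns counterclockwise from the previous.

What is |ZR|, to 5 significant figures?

13.712

K is at the origin; KZ runs at 89.9° with length 16.6, so Z = (0.028972, 16.600). KZ ⟂ ZG, so ZG runs at 179.90°; with |ZG| = 21.0, G = (-20.971, 16.637). ∠ZGP = 82.8° gives GP at -82.900° from the x-axis; with |GP| = 21.1, P = (-18.363, -4.3016). The perpendicularity gives PB at right angles to GP, so PB runs at 7.1000°; with |PB| = 21.2, B = (2.6744, -1.6812). ∠PBR = 53.6° gives BR at 133.50° from the x-axis; with |BR| = 23.7, R = (-13.640, 15.510). Then |ZR| = |R − Z| = 13.712.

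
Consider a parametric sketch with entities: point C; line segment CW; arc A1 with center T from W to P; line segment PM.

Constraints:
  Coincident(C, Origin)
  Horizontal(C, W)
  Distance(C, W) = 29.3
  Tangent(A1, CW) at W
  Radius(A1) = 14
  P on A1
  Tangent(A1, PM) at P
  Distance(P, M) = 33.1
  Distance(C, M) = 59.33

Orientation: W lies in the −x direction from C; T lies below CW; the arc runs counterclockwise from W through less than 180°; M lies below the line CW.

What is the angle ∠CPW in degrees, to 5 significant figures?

30.784°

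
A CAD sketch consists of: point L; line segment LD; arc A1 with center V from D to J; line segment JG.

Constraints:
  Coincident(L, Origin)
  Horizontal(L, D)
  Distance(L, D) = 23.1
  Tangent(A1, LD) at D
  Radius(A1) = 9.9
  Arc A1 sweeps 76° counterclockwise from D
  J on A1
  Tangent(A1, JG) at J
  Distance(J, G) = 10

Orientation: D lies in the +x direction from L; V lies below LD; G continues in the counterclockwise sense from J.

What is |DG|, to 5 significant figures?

20.993

On A1, D sits at bearing 90° from V; a 76° counterclockwise sweep puts J at bearing 166°, so J = V + 9.9·(cos 166°, sin 166°) = (13.494, -7.5050). Tangency of A1 to JG means the radius VJ is perpendicular to JG, so JG runs along (−sin 166°, cos 166°); with |JG| = 10.0, G = (11.075, -17.208). Then |DG| = |G − D| = 20.993.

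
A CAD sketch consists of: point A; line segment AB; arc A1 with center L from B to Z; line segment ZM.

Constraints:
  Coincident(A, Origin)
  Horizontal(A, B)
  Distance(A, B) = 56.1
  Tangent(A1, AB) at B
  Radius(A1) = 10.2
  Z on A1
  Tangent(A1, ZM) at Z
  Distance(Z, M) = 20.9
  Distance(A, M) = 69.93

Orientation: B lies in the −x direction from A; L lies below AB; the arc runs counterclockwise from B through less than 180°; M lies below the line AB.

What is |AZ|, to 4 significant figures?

67.22

Checks: |LZ| = 10.20 ✓; ∠(LZ, ZM) = 90.00° ✓; |ZM| = 20.90 ✓; |AM| = 69.93 ✓.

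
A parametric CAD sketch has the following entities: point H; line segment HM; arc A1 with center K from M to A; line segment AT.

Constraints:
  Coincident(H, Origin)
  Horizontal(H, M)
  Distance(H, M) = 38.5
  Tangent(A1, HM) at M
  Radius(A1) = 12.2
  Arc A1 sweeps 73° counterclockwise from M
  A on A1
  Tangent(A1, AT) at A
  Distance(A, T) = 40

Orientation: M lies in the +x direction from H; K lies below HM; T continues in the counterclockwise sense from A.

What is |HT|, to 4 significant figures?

49.27

On A1, M sits at bearing 90° from K; a 73° counterclockwise sweep puts A at bearing 163°, so A = K + 12.2·(cos 163°, sin 163°) = (26.83, -8.633). Since A1 is tangent to AT there, KA ⟂ AT, so AT runs along (−sin 163°, cos 163°); with |AT| = 40.0, T = (15.14, -46.89). Then |HT| = |T − H| = 49.27.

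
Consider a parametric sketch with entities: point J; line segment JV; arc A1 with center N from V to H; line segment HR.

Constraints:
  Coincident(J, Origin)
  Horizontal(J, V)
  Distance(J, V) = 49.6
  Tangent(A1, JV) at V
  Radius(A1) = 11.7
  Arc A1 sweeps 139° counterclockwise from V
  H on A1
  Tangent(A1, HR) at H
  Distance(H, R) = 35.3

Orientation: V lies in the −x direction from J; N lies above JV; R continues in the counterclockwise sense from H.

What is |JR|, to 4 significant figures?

81.30

J is at the origin; J and V share the same y with |JV| = 49.6 and V on the −x side, so V = (-49.60, 0.000). Since A1 is tangent to JV there, NV ⟂ JV, so N = V + (0, 11.7) = (-49.60, 11.70). On A1, V sits at bearing -90° from N; a 139° counterclockwise sweep puts H at bearing 49°, so H = N + 11.7·(cos 49°, sin 49°) = (-41.92, 20.53). Tangency of A1 to HR means the radius NH is perpendicular to HR, so HR runs along (−sin 49°, cos 49°); with |HR| = 35.3, R = (-68.57, 43.69). Then |JR| = |R − J| = 81.30.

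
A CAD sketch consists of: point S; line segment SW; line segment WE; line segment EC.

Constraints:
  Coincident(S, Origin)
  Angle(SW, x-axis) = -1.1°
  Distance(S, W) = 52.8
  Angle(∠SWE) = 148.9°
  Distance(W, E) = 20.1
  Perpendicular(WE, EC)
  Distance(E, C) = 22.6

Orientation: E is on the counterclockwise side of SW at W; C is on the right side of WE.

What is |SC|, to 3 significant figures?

82.2

S is at the origin; SW runs at -1.1° with length 52.8, so W = 52.8·(cos -1.1°, sin -1.1°) = (52.8, -1.01). ∠SWE = 148.9°, so WE runs at -1.1° + (180° − 148.9°) = 30.0° from the x-axis; with |WE| = 20.1, E = W + 20.1·(cos 30.0°, sin 30.0°) = (70.2, 9.04). WE is perpendicular to EC; with |EC| = 22.6 on the right of WE, C = E + 22.6·(0.500, -0.866) = (81.5, -10.5). Then |SC| = |C − S| = 82.2.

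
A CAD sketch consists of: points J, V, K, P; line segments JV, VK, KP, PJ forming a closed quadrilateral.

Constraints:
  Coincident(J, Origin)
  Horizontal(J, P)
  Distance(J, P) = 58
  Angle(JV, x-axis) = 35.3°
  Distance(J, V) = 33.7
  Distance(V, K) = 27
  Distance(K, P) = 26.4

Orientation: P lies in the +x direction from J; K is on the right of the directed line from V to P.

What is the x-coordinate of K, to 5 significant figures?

32.558

Checks: |VK| = 27.00 ✓; |KP| = 26.40 ✓.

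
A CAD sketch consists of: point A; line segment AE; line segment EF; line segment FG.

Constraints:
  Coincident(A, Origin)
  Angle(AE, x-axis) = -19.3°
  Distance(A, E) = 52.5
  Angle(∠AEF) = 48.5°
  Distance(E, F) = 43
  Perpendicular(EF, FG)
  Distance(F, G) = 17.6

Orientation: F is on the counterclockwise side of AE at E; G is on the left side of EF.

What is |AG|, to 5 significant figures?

23.221

∠AEF = 48.5°, so EF runs at -19.3° + (180° − 48.5°) = 112.20° from the x-axis; with |EF| = 43.0, F = E + 43.0·(cos 112.20°, sin 112.20°) = (33.302, 22.460). The perpendicularity gives FG at right angles to EF; with |FG| = 17.6 on the left of EF, G = F + 17.6·(-0.92587, -0.37784) = (17.007, 15.810). Then |AG| = |G − A| = 23.221.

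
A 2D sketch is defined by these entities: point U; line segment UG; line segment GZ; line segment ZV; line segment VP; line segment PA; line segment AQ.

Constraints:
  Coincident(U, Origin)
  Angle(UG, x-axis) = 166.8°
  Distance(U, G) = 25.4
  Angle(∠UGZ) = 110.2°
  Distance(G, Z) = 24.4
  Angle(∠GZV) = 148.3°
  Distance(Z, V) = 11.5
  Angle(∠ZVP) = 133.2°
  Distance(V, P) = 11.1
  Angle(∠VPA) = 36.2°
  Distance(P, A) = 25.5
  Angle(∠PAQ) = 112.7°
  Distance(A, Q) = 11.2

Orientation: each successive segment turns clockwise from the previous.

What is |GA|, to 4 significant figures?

17.54

∠ZVP = 133.2° gives VP at 18.50° from the x-axis; with |VP| = 11.1, P = (-12.37, 43.99). ∠VPA = 36.2° gives PA at -125.3° from the x-axis; with |PA| = 25.5, A = (-27.11, 23.18). Then |GA| = |A − G| = 17.54.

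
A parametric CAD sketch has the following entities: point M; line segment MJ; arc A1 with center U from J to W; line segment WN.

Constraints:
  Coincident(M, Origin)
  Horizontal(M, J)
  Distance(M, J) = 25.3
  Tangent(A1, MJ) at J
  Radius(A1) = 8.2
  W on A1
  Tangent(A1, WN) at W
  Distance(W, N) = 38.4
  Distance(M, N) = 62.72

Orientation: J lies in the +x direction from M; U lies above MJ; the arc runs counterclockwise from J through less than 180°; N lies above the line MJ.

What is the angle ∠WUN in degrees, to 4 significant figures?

77.95°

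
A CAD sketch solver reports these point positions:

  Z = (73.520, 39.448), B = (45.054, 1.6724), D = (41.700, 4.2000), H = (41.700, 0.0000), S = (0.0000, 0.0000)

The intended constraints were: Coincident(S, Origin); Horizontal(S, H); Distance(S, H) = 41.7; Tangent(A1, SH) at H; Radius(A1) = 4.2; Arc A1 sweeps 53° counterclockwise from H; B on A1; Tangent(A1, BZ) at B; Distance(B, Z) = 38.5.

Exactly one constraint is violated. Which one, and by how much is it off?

Distance(B, Z) = 38.5 — off by 8.80.

S = (0.00, 0.00) ✓; S.y = 0.00, H.y = 0.00 ✓; |SH| = 41.70 ✓; ∠(DH, HS) = 90.00° ✓; |DH| = 4.200 ✓; bearing(D→B) − bearing(D→H) = 53.00° ✓; |DB| = 4.200 ✓; ∠(DB, BZ) = 90.00° ✓; |BZ| = 47.30 ✗.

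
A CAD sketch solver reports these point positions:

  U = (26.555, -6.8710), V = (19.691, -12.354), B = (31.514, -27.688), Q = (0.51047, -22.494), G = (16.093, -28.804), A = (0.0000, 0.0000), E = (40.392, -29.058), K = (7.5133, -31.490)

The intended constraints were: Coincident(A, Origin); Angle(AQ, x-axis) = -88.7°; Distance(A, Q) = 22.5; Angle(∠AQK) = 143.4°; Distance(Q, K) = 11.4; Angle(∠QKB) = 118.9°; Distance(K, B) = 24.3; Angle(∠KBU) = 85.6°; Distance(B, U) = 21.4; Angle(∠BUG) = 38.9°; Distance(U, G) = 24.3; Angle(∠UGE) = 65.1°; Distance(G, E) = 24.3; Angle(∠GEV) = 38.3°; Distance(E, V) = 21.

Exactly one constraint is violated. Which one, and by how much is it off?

Distance(E, V) = 21 — off by 5.60.

A = (0.00, 0.00) ✓; AQ at -88.70° ✓; |AQ| = 22.50 ✓; ∠AQK = 143.4° ✓; |QK| = 11.40 ✓; ∠QKB = 118.9° ✓; |KB| = 24.30 ✓; ∠KBU = 85.60° ✓; |BU| = 21.40 ✓; ∠BUG = 38.90° ✓; |UG| = 24.30 ✓; ∠UGE = 65.10° ✓; |GE| = 24.30 ✓; ∠GEV = 38.30° ✓; |EV| = 26.60 ✗.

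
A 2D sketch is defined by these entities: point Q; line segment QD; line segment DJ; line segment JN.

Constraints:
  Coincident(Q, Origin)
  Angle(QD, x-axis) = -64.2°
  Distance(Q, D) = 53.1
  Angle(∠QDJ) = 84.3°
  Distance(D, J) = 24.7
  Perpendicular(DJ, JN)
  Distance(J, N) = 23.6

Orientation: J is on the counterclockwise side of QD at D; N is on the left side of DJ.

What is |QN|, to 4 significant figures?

35.10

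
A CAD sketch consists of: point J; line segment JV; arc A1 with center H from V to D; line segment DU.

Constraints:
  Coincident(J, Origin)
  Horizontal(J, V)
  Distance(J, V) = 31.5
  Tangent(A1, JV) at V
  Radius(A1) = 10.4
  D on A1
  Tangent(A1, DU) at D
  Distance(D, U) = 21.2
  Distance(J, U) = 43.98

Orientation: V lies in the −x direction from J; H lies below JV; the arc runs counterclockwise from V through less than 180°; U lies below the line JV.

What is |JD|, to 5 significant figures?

43.266

J is at the origin; JV is horizontal with |JV| = 31.5 and V on the −x side, so V = (-31.500, 0.0000). The tangent condition forces HV to be normal to JV, so H = V + (0, -10.4) = (-31.500, -10.400). Since HD ⟂ DU (tangency), |HU| = √(10.4² + 21.2²) = 23.614 regardless of where D sits on A1. So U lies on both circle(J, 43.98) and circle(H, 23.614); the below-JV intersection is U = (-28.166, -33.777). D is the foot of the tangent from U: D = (-40.097, -16.253).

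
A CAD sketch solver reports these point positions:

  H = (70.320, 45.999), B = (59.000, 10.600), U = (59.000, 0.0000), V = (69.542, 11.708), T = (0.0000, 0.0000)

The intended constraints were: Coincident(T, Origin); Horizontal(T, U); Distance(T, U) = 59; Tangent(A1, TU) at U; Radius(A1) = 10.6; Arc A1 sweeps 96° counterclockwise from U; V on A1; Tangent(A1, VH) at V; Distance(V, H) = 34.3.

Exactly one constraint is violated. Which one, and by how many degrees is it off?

Tangent(A1, VH) at V — off by 7.30°.

T = (0.00, 0.00) ✓; T.y = 0.00, U.y = 0.00 ✓; |TU| = 59.00 ✓; ∠(BU, UT) = 90.00° ✓; |BU| = 10.60 ✓; bearing(B→V) − bearing(B→U) = 96.00° ✓; |BV| = 10.60 ✓; ∠(BV, VH) = 97.30° ✗; |VH| = 34.30 ✓.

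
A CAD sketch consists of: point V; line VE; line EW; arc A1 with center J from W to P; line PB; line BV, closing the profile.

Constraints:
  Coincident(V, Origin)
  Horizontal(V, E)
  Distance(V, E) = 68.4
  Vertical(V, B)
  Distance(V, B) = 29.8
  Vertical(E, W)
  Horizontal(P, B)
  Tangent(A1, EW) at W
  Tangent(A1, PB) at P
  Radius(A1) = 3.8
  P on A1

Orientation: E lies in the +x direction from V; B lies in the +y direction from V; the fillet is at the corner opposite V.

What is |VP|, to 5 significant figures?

71.142

V is at the origin; VE is horizontal with |VE| = 68.4 and E on the +x side, so E = (68.400, 0.0000). V and B share the same x with |VB| = 29.8 and B on the +y side, so B = (0.0000, 29.800). The virtual corner opposite V is at (68.400, 29.800). The tangent condition forces JW to be normal to EW and since A1 is tangent to PB there, JP ⟂ PB, with radius 3.8, so the center J sits 3.8 in from both sides at J = (64.600, 26.000). That places the tangent points at W = (68.400, 26.000) on EW and P = (64.600, 29.800) on PB. Then |VP| = |P − V| = 71.142.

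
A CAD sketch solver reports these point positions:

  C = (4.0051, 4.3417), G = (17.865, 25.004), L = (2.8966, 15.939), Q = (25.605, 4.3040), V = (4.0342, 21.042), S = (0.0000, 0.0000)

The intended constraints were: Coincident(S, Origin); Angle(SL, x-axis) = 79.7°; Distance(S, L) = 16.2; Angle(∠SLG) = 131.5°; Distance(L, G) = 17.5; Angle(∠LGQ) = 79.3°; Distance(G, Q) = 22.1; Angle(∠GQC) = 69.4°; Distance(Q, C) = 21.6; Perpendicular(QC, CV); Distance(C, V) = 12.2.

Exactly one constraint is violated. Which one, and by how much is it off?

Distance(C, V) = 12.2 — off by 4.50.

S = (0.00, 0.00) ✓; SL at 79.70° ✓; |SL| = 16.20 ✓; ∠SLG = 131.5° ✓; |LG| = 17.50 ✓; ∠LGQ = 79.30° ✓; |GQ| = 22.10 ✓; ∠GQC = 69.40° ✓; |QC| = 21.60 ✓; ∠(QC, CV) = 90.00° ✓; |CV| = 16.70 ✗.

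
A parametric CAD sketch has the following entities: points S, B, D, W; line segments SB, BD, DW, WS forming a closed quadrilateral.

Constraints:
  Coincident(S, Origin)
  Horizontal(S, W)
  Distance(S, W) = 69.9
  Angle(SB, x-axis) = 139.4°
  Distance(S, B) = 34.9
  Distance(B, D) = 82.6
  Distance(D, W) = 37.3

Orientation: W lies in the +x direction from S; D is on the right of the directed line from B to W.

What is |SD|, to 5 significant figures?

48.031

Checks: |SW| = 69.90 ✓; |SB| = 34.90 ✓; |BD| = 82.60 ✓; |DW| = 37.30 ✓.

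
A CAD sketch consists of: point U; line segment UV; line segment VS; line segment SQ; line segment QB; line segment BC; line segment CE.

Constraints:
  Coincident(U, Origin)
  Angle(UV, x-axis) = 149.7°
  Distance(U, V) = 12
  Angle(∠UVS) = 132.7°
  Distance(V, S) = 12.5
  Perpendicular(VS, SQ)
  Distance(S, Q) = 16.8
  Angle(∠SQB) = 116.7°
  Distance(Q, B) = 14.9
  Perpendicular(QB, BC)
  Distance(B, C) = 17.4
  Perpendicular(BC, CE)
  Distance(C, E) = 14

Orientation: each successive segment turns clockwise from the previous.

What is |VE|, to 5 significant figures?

4.2181

U is at the origin; UV runs at 149.7° with length 12.0, so V = (-10.361, 6.0543). ∠UVS = 132.7° gives VS at 102.40° from the x-axis; with |VS| = 12.5, S = (-13.045, 18.263). The perpendicularity gives SQ at right angles to VS, so SQ runs at 12.400°; with |SQ| = 16.8, Q = (3.3632, 21.870). ∠SQB = 116.7° gives QB at -50.900° from the x-axis; with |QB| = 14.9, B = (12.760, 10.307). QB is perpendicular to BC, so BC runs at -140.90°; with |BC| = 17.4, C = (-0.74298, -0.66656). BC is perpendicular to CE, so CE runs at 129.10°; with |CE| = 14.0, E = (-9.5724, 10.198). Then |VE| = |E − V| = 4.2181.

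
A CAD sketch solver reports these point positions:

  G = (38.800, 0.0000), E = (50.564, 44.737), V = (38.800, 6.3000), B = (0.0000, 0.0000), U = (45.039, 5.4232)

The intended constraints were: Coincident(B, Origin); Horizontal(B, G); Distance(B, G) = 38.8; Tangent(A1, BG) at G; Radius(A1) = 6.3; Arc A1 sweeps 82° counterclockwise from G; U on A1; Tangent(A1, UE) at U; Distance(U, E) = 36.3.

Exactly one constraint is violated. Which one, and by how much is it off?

Distance(U, E) = 36.3 — off by 3.40.

B = (0.00, 0.00) ✓; B.y = 0.00, G.y = 0.00 ✓; |BG| = 38.80 ✓; ∠(VG, GB) = 90.00° ✓; |VG| = 6.300 ✓; bearing(V→U) − bearing(V→G) = 82.00° ✓; |VU| = 6.300 ✓; ∠(VU, UE) = 90.00° ✓; |UE| = 39.70 ✗.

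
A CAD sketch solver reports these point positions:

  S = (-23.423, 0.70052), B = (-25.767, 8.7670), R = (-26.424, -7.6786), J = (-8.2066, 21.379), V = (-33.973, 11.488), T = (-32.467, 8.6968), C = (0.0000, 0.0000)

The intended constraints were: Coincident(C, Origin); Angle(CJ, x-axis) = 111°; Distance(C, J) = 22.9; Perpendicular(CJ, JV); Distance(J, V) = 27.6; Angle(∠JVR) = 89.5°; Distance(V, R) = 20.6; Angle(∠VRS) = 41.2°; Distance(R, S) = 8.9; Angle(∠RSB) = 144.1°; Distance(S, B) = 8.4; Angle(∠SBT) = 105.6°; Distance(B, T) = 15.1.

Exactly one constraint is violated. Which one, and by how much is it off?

Distance(B, T) = 15.1 — off by 8.40.

C = (0.00, 0.00) ✓; CJ at 111.0° ✓; |CJ| = 22.90 ✓; ∠(CJ, JV) = 90.00° ✓; |JV| = 27.60 ✓; ∠JVR = 89.50° ✓; |VR| = 20.60 ✓; ∠VRS = 41.20° ✓; |RS| = 8.900 ✓; ∠RSB = 144.1° ✓; |SB| = 8.400 ✓; ∠SBT = 105.6° ✓; |BT| = 6.700 ✗.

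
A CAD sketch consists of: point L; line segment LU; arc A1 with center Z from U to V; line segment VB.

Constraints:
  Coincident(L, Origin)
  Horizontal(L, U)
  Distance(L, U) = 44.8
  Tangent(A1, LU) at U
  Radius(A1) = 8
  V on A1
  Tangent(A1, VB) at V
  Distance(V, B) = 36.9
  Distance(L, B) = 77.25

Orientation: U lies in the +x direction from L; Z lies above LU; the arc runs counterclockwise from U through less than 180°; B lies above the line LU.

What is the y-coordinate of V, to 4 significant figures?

4.795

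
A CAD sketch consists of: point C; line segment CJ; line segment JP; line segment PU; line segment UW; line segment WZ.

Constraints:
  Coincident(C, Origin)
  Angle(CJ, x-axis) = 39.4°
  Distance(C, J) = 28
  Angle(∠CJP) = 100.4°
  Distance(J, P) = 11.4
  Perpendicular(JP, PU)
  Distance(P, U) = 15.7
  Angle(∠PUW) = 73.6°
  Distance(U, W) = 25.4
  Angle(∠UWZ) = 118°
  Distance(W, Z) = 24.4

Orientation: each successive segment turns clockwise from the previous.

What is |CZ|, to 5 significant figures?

44.787

C is at the origin; CJ runs at 39.4° with length 28.0, so J = (21.637, 17.772). ∠CJP = 100.4° gives JP at -40.200° from the x-axis; with |JP| = 11.4, P = (30.344, 10.414). The perpendicularity gives PU at right angles to JP, so PU runs at -130.20°; with |PU| = 15.7, U = (20.210, -1.5774). ∠PUW = 73.6° gives UW at 123.40° from the x-axis; with |UW| = 25.4, W = (6.2279, 19.628). ∠UWZ = 118.0° gives WZ at 61.400° from the x-axis; with |WZ| = 24.4, Z = (17.908, 41.051). Then |CZ| = |Z − C| = 44.787.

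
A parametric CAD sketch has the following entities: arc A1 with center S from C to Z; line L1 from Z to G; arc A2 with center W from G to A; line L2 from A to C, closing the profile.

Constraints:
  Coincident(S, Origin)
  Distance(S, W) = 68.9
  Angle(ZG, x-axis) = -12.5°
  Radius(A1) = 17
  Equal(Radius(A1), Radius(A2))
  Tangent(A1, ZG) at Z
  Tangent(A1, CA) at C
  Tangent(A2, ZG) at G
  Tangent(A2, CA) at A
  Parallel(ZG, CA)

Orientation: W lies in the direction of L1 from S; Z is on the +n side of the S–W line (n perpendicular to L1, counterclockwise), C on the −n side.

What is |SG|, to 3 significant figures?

71.0

Tangency of A1 to both parallel lines with radius 17.0 puts Z and C at S ± 17.0·n: Z = (3.68, 16.6), C = (-3.68, -16.6). Equal radii place G and A the same way about W: G = W + 17.0·n = (70.9, 1.68), A = W − 17.0·n = (63.6, -31.5). Then |SG| = |G − S| = 71.0.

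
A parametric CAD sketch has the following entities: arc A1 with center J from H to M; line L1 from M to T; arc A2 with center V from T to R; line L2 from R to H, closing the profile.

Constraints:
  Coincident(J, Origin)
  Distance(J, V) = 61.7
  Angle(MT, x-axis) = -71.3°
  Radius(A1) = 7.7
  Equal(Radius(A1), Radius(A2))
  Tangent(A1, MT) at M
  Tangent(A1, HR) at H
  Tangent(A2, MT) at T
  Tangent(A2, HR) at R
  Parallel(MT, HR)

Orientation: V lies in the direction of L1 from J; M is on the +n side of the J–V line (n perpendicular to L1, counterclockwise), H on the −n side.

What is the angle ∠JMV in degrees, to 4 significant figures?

82.89°

J is at the origin and V lies 61.7 along u from J, so V = 61.7·u = (19.78, -58.44). Tangency of A1 to both parallel lines with radius 7.7 puts M and H at J ± 7.7·n: M = (7.294, 2.469), H = (-7.294, -2.469). Then cos ∠JMV = MJ·MV / (|MJ||MV|), giving 82.89°.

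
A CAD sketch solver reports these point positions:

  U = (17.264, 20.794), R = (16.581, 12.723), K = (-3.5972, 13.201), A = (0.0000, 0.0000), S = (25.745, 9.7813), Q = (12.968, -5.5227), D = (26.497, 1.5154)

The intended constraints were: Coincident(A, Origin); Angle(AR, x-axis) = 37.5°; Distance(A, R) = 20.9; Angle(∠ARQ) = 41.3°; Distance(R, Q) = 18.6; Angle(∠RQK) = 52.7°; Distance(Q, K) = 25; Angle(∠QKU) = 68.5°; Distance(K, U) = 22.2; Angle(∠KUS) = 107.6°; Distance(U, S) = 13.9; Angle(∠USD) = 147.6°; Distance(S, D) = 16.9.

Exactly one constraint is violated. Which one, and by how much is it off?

Distance(S, D) = 16.9 — off by 8.60.

A = (0.00, 0.00) ✓; AR at 37.50° ✓; |AR| = 20.90 ✓; ∠ARQ = 41.30° ✓; |RQ| = 18.60 ✓; ∠RQK = 52.70° ✓; |QK| = 25.00 ✓; ∠QKU = 68.50° ✓; |KU| = 22.20 ✓; ∠KUS = 107.6° ✓; |US| = 13.90 ✓; ∠USD = 147.6° ✓; |SD| = 8.300 ✗.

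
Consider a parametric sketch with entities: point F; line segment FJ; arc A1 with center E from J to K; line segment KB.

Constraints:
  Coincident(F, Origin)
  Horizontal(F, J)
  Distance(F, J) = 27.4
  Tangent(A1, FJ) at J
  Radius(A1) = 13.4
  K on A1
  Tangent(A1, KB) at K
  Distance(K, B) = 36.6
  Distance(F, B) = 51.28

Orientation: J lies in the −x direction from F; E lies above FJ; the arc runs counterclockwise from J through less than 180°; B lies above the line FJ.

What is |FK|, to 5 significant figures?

19.126

Checks: |EK| = 13.40 ✓; ∠(EK, KB) = 90.00° ✓; |KB| = 36.60 ✓; |FB| = 51.28 ✓.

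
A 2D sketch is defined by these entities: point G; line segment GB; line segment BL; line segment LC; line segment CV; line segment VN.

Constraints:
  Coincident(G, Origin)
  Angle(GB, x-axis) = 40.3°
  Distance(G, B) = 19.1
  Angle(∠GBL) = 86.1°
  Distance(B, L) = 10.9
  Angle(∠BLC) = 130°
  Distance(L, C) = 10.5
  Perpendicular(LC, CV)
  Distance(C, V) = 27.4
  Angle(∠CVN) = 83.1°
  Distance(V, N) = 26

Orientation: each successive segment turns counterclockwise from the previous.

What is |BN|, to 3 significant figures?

18.0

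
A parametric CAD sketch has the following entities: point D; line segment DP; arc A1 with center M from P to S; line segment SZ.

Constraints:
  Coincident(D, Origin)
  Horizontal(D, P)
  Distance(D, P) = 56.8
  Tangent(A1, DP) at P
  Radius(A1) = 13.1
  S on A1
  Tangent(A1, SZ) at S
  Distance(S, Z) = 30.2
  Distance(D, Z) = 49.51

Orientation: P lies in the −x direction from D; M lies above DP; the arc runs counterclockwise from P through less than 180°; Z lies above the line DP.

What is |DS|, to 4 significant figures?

45.38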